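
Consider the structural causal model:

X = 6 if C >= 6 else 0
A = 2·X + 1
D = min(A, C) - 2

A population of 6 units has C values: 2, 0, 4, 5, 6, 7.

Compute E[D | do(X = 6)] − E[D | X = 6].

-2.5

do(X=6) breaks X's dependence on C. With X=6 fixed, D across the units is 0, -2, 2, 3, 4, 5, mean 2.
Observing X=6 restricts to units where X's equation naturally yields 6: C ∈ {6, 7}. In that subpopulation D = 4, 5, mean 4.5.
Difference = 2 − 4.5 = -2.5.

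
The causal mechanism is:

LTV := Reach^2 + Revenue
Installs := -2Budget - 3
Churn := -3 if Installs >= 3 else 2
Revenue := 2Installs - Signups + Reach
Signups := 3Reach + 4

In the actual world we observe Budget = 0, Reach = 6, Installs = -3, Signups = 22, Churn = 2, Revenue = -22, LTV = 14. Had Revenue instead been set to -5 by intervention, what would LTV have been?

Intervening sets Revenue = -5 and removes its equation (Revenue := 2Installs - Signups + Reach).
LTV = Reach^2 + Revenue  [with Reach=6, Revenue=-5]  = 31

31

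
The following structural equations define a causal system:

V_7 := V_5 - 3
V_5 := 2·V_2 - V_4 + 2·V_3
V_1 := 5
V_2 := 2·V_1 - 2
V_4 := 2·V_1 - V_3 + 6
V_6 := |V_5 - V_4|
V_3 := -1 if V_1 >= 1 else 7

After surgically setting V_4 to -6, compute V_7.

17

The intervention breaks the incoming arrows to V_4: V_4 := 2·V_1 - V_3 + 6 no longer applies, and V_4 = -6.
V_2 = 2·V_1 - 2  [with V_1=5]  = 8
V_3 = -1 if V_1 >= 1 else 7  [with V_1=5]  = -1
V_5 = 2·V_2 - V_4 + 2·V_3  [with V_2=8, V_4=-6, V_3=-1]  = 20
V_7 = V_5 - 3  [with V_5=20]  = 17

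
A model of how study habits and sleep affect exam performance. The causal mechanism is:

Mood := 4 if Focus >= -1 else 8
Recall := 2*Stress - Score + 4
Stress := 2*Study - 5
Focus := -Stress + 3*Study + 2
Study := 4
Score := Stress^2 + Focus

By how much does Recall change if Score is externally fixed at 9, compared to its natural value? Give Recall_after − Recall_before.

11

Under do(Score=9), the mechanism Score := Stress^2 + Focus is discarded; Score is fixed at 9.
Stress = 2*Study - 5  [with Study=4]  = 3
Recall = 2*Stress - Score + 4  [with Stress=3, Score=9]  = 1
Without intervention: Stress = 2*Study - 5  [with Study=4]  = 3; Focus = -Stress + 3*Study + 2  [with Stress=3, Study=4]  = 11; Score = Stress^2 + Focus  [with Stress=3, Focus=11]  = 20; Recall = 2*Stress - Score + 4  [with Stress=3, Score=20]  = -10.
Change = 1 − (-10) = 11.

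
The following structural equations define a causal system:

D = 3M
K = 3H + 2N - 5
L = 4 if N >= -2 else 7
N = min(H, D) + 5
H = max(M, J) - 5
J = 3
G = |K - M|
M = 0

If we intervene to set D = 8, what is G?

do(D=8) replaces the equation D = 3M with the constant D = 8.
H = max(M, J) - 5  [with M=0, J=3]  = -2
N = min(H, D) + 5  [with H=-2, D=8]  = 3
K = 3H + 2N - 5  [with H=-2, N=3]  = -5
G = |K - M|  [with K=-5, M=0]  = 5

5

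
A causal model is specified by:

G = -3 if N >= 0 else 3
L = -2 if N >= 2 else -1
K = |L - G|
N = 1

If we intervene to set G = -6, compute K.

The intervention breaks the incoming arrows to G: G = -3 if N >= 0 else 3 no longer applies, and G = -6.
L = -2 if N >= 2 else -1  [with N=1]  = -1
K = |L - G|  [with L=-1, G=-6]  = 5

5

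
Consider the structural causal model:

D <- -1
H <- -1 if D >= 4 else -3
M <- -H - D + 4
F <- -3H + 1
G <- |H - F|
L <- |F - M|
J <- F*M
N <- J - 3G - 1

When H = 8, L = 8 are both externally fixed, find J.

Setting H = 8, L = 8 by intervention discards those variables' equations.
M = -H - D + 4  [with H=8, D=-1]  = -3
F = -3H + 1  [with H=8]  = -23
J = F*M  [with F=-23, M=-3]  = 69

69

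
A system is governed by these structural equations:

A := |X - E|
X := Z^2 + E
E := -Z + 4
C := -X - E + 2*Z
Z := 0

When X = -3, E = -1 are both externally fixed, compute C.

4

The joint intervention fixes X = -3, E = -1, removing each variable's own equation.
C = -X - E + 2*Z  [with X=-3, E=-1, Z=0]  = 4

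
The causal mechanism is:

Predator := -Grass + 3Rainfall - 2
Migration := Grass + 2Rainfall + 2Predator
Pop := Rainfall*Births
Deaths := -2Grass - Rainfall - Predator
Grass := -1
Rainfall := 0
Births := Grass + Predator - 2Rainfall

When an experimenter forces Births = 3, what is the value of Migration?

Under do(Births=3), the mechanism Births := Grass + Predator - 2Rainfall is discarded; Births is fixed at 3.
Since Migration is not a descendant of the intervened variable, it is unaffected.
Predator = -Grass + 3Rainfall - 2  [with Grass=-1, Rainfall=0]  = -1
Migration = Grass + 2Rainfall + 2Predator  [with Grass=-1, Rainfall=0, Predator=-1]  = -3

-3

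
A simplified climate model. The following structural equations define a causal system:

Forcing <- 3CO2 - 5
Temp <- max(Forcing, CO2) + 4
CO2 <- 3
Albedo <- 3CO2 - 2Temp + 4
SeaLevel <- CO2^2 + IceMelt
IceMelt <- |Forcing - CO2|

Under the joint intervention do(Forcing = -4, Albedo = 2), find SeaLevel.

Setting Forcing = -4, Albedo = 2 by intervention discards those variables' equations.
IceMelt = |Forcing - CO2|  [with Forcing=-4, CO2=3]  = 7
SeaLevel = CO2^2 + IceMelt  [with CO2=3, IceMelt=7]  = 16

16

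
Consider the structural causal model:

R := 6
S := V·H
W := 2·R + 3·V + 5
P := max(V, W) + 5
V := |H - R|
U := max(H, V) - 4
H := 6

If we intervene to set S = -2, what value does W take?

17

Intervening sets S = -2 and removes its equation (S := V·H).
No directed path runs from S to W, so W keeps its natural value.
V = |H - R|  [with H=6, R=6]  = 0
W = 2·R + 3·V + 5  [with R=6, V=0]  = 17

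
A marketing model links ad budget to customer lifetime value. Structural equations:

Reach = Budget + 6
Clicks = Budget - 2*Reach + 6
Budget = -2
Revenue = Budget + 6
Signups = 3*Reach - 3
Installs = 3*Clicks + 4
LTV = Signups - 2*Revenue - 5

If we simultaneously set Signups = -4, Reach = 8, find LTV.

-17

Setting Signups = -4, Reach = 8 by intervention discards those variables' equations.
Revenue = Budget + 6  [with Budget=-2]  = 4
LTV = Signups - 2*Revenue - 5  [with Signups=-4, Revenue=4]  = -17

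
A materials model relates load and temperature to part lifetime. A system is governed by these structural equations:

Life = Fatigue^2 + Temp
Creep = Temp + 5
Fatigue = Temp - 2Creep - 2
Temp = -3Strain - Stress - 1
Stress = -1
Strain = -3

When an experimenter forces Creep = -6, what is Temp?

Under do(Creep=-6), the mechanism Creep = Temp + 5 is discarded; Creep is fixed at -6.
Since Temp is not a descendant of the intervened variable, it is unaffected.
Temp = -3Strain - Stress - 1  [with Strain=-3, Stress=-1]  = 9

9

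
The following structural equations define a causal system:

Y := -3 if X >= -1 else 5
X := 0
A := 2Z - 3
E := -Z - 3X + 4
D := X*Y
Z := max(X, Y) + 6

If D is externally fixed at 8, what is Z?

6

Under do(D=8), the mechanism D := X*Y is discarded; D is fixed at 8.
Since Z is not a descendant of the intervened variable, it is unaffected.
Y = -3 if X >= -1 else 5  [with X=0]  = -3
Z = max(X, Y) + 6  [with X=0, Y=-3]  = 6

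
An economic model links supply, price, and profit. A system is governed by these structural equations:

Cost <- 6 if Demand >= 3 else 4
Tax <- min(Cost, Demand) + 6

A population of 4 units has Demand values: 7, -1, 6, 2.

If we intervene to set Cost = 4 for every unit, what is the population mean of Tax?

Under do(Cost=4), Cost's equation is replaced by Cost=4 for every unit. Per-unit Tax: 10, 5, 10, 8. Mean = 8.25.

8.25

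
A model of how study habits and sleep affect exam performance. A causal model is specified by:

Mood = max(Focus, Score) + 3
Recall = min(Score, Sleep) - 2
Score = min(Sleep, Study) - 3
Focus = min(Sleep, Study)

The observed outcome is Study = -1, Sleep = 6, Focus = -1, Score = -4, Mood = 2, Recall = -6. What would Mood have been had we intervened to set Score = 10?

13

Intervening sets Score = 10 and removes its equation (Score = min(Sleep, Study) - 3).
Focus = min(Sleep, Study)  [with Sleep=6, Study=-1]  = -1
Mood = max(Focus, Score) + 3  [with Focus=-1, Score=10]  = 13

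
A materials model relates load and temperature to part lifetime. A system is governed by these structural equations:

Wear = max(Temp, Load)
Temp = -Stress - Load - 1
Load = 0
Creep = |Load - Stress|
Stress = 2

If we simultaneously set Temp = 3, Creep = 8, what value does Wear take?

3

Setting Temp = 3, Creep = 8 by intervention discards those variables' equations.
Wear = max(Temp, Load)  [with Temp=3, Load=0]  = 3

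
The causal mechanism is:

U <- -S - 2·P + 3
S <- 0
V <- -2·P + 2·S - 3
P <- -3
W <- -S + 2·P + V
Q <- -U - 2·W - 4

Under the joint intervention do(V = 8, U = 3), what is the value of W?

Setting V = 8, U = 3 by intervention discards those variables' equations.
W = -S + 2·P + V  [with S=0, P=-3, V=8]  = 2

2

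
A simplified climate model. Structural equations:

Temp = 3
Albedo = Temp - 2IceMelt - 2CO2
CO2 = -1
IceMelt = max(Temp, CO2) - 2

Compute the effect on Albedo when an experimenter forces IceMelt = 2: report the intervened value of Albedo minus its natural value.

The intervention breaks the incoming arrows to IceMelt: IceMelt = max(Temp, CO2) - 2 no longer applies, and IceMelt = 2.
Albedo = Temp - 2IceMelt - 2CO2  [with Temp=3, IceMelt=2, CO2=-1]  = 1
Without intervention: IceMelt = max(Temp, CO2) - 2  [with Temp=3, CO2=-1]  = 1; Albedo = Temp - 2IceMelt - 2CO2  [with Temp=3, IceMelt=1, CO2=-1]  = 3.
Change = 1 − 3 = -2.

-2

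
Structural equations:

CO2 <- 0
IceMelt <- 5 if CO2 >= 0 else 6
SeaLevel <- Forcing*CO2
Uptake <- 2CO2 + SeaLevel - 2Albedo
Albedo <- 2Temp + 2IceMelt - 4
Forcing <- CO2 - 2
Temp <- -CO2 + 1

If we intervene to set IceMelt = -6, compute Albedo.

Intervening sets IceMelt = -6 and removes its equation (IceMelt <- 5 if CO2 >= 0 else 6).
Temp = -CO2 + 1  [with CO2=0]  = 1
Albedo = 2Temp + 2IceMelt - 4  [with Temp=1, IceMelt=-6]  = -14

-14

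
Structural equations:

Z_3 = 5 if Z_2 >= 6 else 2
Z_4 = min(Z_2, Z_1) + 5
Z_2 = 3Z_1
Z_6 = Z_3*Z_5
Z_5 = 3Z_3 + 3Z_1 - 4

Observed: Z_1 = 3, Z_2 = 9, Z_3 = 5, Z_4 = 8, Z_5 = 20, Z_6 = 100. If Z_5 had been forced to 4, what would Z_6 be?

The intervention breaks the incoming arrows to Z_5: Z_5 = 3Z_3 + 3Z_1 - 4 no longer applies, and Z_5 = 4.
Z_2 = 3Z_1  [with Z_1=3]  = 9
Z_3 = 5 if Z_2 >= 6 else 2  [with Z_2=9]  = 5
Z_6 = Z_3*Z_5  [with Z_3=5, Z_5=4]  = 20

20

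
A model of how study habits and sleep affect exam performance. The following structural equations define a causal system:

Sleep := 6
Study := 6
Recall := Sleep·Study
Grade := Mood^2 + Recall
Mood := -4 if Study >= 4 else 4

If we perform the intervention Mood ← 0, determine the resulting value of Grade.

36

do(Mood=0) replaces the equation Mood := -4 if Study >= 4 else 4 with the constant Mood = 0.
Recall = Sleep·Study  [with Sleep=6, Study=6]  = 36
Grade = Mood^2 + Recall  [with Mood=0, Recall=36]  = 36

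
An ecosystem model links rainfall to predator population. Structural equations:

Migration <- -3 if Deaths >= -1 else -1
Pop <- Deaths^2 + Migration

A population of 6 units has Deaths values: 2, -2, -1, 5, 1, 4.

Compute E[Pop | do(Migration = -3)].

5.5

Under do(Migration=-3), Migration's equation is replaced by Migration=-3 for every unit. Per-unit Pop: 1, 1, -2, 22, -2, 13. Mean = 5.5.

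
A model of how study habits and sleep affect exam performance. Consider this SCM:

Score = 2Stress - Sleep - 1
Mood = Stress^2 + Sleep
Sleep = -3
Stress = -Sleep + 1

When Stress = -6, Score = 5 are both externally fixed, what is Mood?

Setting Stress = -6, Score = 5 by intervention discards those variables' equations.
Mood = Stress^2 + Sleep  [with Stress=-6, Sleep=-3]  = 33

33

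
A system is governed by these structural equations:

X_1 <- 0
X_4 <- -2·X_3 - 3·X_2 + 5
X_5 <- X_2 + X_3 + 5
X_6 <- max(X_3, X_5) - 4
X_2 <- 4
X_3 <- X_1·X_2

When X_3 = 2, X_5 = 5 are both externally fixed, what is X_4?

The joint intervention fixes X_3 = 2, X_5 = 5, removing each variable's own equation.
X_4 = -2·X_3 - 3·X_2 + 5  [with X_3=2, X_2=4]  = -11

-11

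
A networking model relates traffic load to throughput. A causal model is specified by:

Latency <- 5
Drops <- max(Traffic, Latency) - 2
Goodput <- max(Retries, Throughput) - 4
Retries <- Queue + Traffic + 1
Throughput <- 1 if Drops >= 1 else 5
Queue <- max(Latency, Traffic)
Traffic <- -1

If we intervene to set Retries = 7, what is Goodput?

3

Under do(Retries=7), the mechanism Retries <- Queue + Traffic + 1 is discarded; Retries is fixed at 7.
Drops = max(Traffic, Latency) - 2  [with Traffic=-1, Latency=5]  = 3
Throughput = 1 if Drops >= 1 else 5  [with Drops=3]  = 1
Goodput = max(Retries, Throughput) - 4  [with Retries=7, Throughput=1]  = 3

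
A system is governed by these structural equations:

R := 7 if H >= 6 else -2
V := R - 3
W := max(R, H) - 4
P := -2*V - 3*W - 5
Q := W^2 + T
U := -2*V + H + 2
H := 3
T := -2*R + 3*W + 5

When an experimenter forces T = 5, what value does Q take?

6

do(T=5) replaces the equation T := -2*R + 3*W + 5 with the constant T = 5.
R = 7 if H >= 6 else -2  [with H=3]  = -2
W = max(R, H) - 4  [with R=-2, H=3]  = -1
Q = W^2 + T  [with W=-1, T=5]  = 6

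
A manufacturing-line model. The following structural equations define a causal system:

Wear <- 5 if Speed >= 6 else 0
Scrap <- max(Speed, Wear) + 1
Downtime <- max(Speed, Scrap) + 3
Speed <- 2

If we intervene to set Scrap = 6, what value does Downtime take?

9

The intervention breaks the incoming arrows to Scrap: Scrap <- max(Speed, Wear) + 1 no longer applies, and Scrap = 6.
Downtime = max(Speed, Scrap) + 3  [with Speed=2, Scrap=6]  = 9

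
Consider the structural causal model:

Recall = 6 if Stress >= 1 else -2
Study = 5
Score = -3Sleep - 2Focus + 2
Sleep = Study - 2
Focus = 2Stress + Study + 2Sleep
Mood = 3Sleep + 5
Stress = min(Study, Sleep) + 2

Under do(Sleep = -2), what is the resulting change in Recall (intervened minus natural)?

-8

Under do(Sleep=-2), the mechanism Sleep = Study - 2 is discarded; Sleep is fixed at -2.
Stress = min(Study, Sleep) + 2  [with Study=5, Sleep=-2]  = 0
Recall = 6 if Stress >= 1 else -2  [with Stress=0]  = -2
Without intervention: Sleep = Study - 2  [with Study=5]  = 3; Stress = min(Study, Sleep) + 2  [with Study=5, Sleep=3]  = 5; Recall = 6 if Stress >= 1 else -2  [with Stress=5]  = 6.
Change = -2 − 6 = -8.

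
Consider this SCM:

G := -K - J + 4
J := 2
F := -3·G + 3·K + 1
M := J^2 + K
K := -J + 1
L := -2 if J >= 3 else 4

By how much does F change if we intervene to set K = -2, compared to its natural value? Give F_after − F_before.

Under do(K=-2), the mechanism K := -J + 1 is discarded; K is fixed at -2.
G = -K - J + 4  [with K=-2, J=2]  = 4
F = -3·G + 3·K + 1  [with G=4, K=-2]  = -17
Without intervention: K = -J + 1  [with J=2]  = -1; G = -K - J + 4  [with K=-1, J=2]  = 3; F = -3·G + 3·K + 1  [with G=3, K=-1]  = -11.
Change = -17 − (-11) = -6.

-6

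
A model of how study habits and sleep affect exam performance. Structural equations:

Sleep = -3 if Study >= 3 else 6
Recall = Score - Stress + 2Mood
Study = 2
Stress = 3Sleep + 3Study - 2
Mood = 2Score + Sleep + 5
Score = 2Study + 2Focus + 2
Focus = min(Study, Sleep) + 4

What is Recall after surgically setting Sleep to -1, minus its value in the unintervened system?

-23

Under do(Sleep=-1), the mechanism Sleep = -3 if Study >= 3 else 6 is discarded; Sleep is fixed at -1.
Stress = 3Sleep + 3Study - 2  [with Sleep=-1, Study=2]  = 1
Focus = min(Study, Sleep) + 4  [with Study=2, Sleep=-1]  = 3
Score = 2Study + 2Focus + 2  [with Study=2, Focus=3]  = 12
Mood = 2Score + Sleep + 5  [with Score=12, Sleep=-1]  = 28
Recall = Score - Stress + 2Mood  [with Score=12, Stress=1, Mood=28]  = 67
Without intervention: Sleep = -3 if Study >= 3 else 6  [with Study=2]  = 6; Stress = 3Sleep + 3Study - 2  [with Sleep=6, Study=2]  = 22; Focus = min(Study, Sleep) + 4  [with Study=2, Sleep=6]  = 6; Score = 2Study + 2Focus + 2  [with Study=2, Focus=6]  = 18; Mood = 2Score + Sleep + 5  [with Score=18, Sleep=6]  = 47; Recall = Score - Stress + 2Mood  [with Score=18, Stress=22, Mood=47]  = 90.
Change = 67 − 90 = -23.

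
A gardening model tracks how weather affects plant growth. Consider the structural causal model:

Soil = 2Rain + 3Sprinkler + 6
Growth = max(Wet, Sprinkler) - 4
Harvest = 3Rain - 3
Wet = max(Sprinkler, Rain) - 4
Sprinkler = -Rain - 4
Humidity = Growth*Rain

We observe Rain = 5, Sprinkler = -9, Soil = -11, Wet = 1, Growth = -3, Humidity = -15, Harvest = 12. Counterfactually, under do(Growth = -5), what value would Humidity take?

-25

The intervention breaks the incoming arrows to Growth: Growth = max(Wet, Sprinkler) - 4 no longer applies, and Growth = -5.
Humidity = Growth*Rain  [with Growth=-5, Rain=5]  = -25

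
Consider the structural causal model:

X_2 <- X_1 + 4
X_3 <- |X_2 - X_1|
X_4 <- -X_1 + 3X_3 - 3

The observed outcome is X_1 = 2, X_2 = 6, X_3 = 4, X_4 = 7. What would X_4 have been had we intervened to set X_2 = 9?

16

Under do(X_2=9), the mechanism X_2 <- X_1 + 4 is discarded; X_2 is fixed at 9.
X_3 = |X_2 - X_1|  [with X_2=9, X_1=2]  = 7
X_4 = -X_1 + 3X_3 - 3  [with X_1=2, X_3=7]  = 16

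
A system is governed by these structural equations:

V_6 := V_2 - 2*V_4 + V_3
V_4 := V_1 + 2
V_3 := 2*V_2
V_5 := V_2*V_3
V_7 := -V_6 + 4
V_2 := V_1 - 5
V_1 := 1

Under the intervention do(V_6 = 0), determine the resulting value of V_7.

4

Intervening sets V_6 = 0 and removes its equation (V_6 := V_2 - 2*V_4 + V_3).
V_7 = -V_6 + 4  [with V_6=0]  = 4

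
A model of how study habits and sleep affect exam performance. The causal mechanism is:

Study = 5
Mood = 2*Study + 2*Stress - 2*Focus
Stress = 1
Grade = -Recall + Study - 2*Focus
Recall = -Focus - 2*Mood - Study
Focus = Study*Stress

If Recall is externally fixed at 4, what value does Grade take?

-9

The intervention breaks the incoming arrows to Recall: Recall = -Focus - 2*Mood - Study no longer applies, and Recall = 4.
Focus = Study*Stress  [with Study=5, Stress=1]  = 5
Grade = -Recall + Study - 2*Focus  [with Recall=4, Study=5, Focus=5]  = -9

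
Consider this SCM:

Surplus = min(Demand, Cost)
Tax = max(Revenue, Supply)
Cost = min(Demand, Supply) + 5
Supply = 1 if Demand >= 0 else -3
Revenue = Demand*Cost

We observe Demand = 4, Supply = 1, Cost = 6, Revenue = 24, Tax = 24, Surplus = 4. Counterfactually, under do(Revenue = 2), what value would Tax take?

2

Intervening sets Revenue = 2 and removes its equation (Revenue = Demand*Cost).
Supply = 1 if Demand >= 0 else -3  [with Demand=4]  = 1
Tax = max(Revenue, Supply)  [with Revenue=2, Supply=1]  = 2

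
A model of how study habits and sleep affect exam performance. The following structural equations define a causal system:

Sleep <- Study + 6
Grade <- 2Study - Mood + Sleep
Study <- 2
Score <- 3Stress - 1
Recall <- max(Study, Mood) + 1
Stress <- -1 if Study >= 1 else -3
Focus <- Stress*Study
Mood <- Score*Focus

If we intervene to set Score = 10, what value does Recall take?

3

Under do(Score=10), the mechanism Score <- 3Stress - 1 is discarded; Score is fixed at 10.
Stress = -1 if Study >= 1 else -3  [with Study=2]  = -1
Focus = Stress*Study  [with Stress=-1, Study=2]  = -2
Mood = Score*Focus  [with Score=10, Focus=-2]  = -20
Recall = max(Study, Mood) + 1  [with Study=2, Mood=-20]  = 3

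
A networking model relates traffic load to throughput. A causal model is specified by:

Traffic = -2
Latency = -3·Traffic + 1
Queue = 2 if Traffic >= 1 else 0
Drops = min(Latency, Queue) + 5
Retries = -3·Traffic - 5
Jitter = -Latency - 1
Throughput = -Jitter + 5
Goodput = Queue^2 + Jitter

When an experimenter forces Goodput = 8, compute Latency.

7

The intervention breaks the incoming arrows to Goodput: Goodput = Queue^2 + Jitter no longer applies, and Goodput = 8.
Latency is not downstream of the intervention, so its value is determined by the original equations.
Latency = -3·Traffic + 1  [with Traffic=-2]  = 7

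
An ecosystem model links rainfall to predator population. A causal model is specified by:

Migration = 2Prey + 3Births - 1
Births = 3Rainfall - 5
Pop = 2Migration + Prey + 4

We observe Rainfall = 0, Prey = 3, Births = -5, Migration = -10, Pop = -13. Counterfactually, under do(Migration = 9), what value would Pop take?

25

Intervening sets Migration = 9 and removes its equation (Migration = 2Prey + 3Births - 1).
Pop = 2Migration + Prey + 4  [with Migration=9, Prey=3]  = 25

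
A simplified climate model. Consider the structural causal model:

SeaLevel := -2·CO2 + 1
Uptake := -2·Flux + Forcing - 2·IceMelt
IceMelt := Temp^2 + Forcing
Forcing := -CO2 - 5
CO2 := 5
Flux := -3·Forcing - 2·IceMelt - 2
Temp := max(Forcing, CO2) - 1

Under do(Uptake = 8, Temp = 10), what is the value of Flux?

Setting Uptake = 8, Temp = 10 by intervention discards those variables' equations.
Forcing = -CO2 - 5  [with CO2=5]  = -10
IceMelt = Temp^2 + Forcing  [with Temp=10, Forcing=-10]  = 90
Flux = -3·Forcing - 2·IceMelt - 2  [with Forcing=-10, IceMelt=90]  = -152

-152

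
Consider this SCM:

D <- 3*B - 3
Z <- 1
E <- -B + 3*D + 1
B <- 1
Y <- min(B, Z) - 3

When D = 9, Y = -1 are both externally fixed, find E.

The joint intervention fixes D = 9, Y = -1, removing each variable's own equation.
E = -B + 3*D + 1  [with B=1, D=9]  = 27

27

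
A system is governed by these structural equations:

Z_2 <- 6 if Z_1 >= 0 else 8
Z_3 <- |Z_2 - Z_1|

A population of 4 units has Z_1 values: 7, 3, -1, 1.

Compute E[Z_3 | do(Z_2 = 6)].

Under do(Z_2=6), Z_2's equation is replaced by Z_2=6 for every unit. Per-unit Z_3: 1, 3, 7, 5. Mean = 4.

4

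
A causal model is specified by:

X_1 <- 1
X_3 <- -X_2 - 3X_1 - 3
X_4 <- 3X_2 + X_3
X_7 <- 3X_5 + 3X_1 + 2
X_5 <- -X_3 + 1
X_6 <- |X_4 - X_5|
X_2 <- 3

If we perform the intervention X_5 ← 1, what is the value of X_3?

do(X_5=1) replaces the equation X_5 <- -X_3 + 1 with the constant X_5 = 1.
X_3 is not downstream of the intervention, so its value is determined by the original equations.
X_3 = -X_2 - 3X_1 - 3  [with X_2=3, X_1=1]  = -9

-9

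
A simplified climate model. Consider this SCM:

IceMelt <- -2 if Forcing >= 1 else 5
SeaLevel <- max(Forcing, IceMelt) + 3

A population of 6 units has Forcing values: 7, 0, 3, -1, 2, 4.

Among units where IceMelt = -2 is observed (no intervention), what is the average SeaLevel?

7

E[SeaLevel|IceMelt=-2] averages over only the 4 units with IceMelt=-2 (Forcing = 7, 3, 2, 4): SeaLevel = 10, 6, 5, 7, mean 7.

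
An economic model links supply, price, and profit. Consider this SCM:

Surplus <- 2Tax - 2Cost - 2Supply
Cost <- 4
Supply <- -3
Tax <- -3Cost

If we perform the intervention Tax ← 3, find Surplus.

4

The intervention breaks the incoming arrows to Tax: Tax <- -3Cost no longer applies, and Tax = 3.
Surplus = 2Tax - 2Cost - 2Supply  [with Tax=3, Cost=4, Supply=-3]  = 4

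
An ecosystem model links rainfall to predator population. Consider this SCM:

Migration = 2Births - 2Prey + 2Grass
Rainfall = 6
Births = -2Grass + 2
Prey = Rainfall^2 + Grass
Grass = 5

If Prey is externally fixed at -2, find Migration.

-2

do(Prey=-2) replaces the equation Prey = Rainfall^2 + Grass with the constant Prey = -2.
Births = -2Grass + 2  [with Grass=5]  = -8
Migration = 2Births - 2Prey + 2Grass  [with Births=-8, Prey=-2, Grass=5]  = -2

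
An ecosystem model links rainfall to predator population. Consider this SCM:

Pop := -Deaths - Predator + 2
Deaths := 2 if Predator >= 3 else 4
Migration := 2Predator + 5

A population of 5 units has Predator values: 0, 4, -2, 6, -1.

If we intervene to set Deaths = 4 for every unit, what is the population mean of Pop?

The intervention sets Deaths=4 in all 5 units regardless of Predator. Recomputing Pop per unit gives -2, -6, 0, -8, -1; average -3.4.

-3.4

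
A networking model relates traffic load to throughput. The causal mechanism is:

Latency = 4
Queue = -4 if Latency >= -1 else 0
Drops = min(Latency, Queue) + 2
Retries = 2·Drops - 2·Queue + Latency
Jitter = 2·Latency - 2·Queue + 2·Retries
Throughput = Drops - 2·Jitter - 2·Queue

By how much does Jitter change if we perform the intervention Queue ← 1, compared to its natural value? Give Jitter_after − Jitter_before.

do(Queue=1) replaces the equation Queue = -4 if Latency >= -1 else 0 with the constant Queue = 1.
Drops = min(Latency, Queue) + 2  [with Latency=4, Queue=1]  = 3
Retries = 2·Drops - 2·Queue + Latency  [with Drops=3, Queue=1, Latency=4]  = 8
Jitter = 2·Latency - 2·Queue + 2·Retries  [with Latency=4, Queue=1, Retries=8]  = 22
Without intervention: Queue = -4 if Latency >= -1 else 0  [with Latency=4]  = -4; Drops = min(Latency, Queue) + 2  [with Latency=4, Queue=-4]  = -2; Retries = 2·Drops - 2·Queue + Latency  [with Drops=-2, Queue=-4, Latency=4]  = 8; Jitter = 2·Latency - 2·Queue + 2·Retries  [with Latency=4, Queue=-4, Retries=8]  = 32.
Change = 22 − 32 = -10.

-10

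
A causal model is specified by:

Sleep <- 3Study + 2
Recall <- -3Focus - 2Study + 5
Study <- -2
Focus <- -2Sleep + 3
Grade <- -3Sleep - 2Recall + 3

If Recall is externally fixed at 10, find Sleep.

The intervention breaks the incoming arrows to Recall: Recall <- -3Focus - 2Study + 5 no longer applies, and Recall = 10.
Since Sleep is not a descendant of the intervened variable, it is unaffected.
Sleep = 3Study + 2  [with Study=-2]  = -4

-4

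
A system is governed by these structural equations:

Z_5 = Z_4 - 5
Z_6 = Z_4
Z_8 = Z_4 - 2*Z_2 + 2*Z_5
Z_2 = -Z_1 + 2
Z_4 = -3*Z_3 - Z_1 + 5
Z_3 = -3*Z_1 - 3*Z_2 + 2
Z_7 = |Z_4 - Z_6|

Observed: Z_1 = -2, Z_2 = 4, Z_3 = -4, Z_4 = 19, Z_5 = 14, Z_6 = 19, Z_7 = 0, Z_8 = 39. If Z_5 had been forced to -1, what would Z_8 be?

9

do(Z_5=-1) replaces the equation Z_5 = Z_4 - 5 with the constant Z_5 = -1.
Z_2 = -Z_1 + 2  [with Z_1=-2]  = 4
Z_3 = -3*Z_1 - 3*Z_2 + 2  [with Z_1=-2, Z_2=4]  = -4
Z_4 = -3*Z_3 - Z_1 + 5  [with Z_3=-4, Z_1=-2]  = 19
Z_8 = Z_4 - 2*Z_2 + 2*Z_5  [with Z_4=19, Z_2=4, Z_5=-1]  = 9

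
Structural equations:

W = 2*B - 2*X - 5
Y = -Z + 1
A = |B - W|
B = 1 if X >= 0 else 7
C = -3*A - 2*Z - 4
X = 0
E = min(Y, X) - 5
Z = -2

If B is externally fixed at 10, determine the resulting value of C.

-15

do(B=10) replaces the equation B = 1 if X >= 0 else 7 with the constant B = 10.
W = 2*B - 2*X - 5  [with B=10, X=0]  = 15
A = |B - W|  [with B=10, W=15]  = 5
C = -3*A - 2*Z - 4  [with A=5, Z=-2]  = -15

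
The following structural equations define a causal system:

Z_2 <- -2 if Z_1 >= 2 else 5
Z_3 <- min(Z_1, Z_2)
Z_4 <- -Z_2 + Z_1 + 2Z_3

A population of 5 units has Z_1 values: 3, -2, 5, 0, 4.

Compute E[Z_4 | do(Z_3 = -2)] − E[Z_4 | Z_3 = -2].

-1.55

Every unit gets Z_3=-2 under the intervention. Z_4 values become 1, -11, 3, -9, 2; E[Z_4|do(Z_3=-2)] = -2.8.
Conditioning on Z_3=-2 selects the 4 unit(s) with Z_1 ∈ {3, -2, 5, 4}. Their Z_4 values: 1, -11, 3, 2. Mean = -1.25.
Difference = -2.8 − (-1.25) = -1.55.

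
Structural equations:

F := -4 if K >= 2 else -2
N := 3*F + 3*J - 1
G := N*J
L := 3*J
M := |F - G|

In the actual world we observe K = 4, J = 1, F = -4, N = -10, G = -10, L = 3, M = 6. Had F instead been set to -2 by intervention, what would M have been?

The intervention breaks the incoming arrows to F: F := -4 if K >= 2 else -2 no longer applies, and F = -2.
N = 3*F + 3*J - 1  [with F=-2, J=1]  = -4
G = N*J  [with N=-4, J=1]  = -4
M = |F - G|  [with F=-2, G=-4]  = 2

2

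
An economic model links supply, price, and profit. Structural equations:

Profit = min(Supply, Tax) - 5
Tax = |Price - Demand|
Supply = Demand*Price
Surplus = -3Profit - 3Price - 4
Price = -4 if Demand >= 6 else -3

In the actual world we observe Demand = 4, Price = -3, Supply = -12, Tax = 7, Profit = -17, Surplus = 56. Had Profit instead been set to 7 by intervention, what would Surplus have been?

-16

The intervention breaks the incoming arrows to Profit: Profit = min(Supply, Tax) - 5 no longer applies, and Profit = 7.
Price = -4 if Demand >= 6 else -3  [with Demand=4]  = -3
Surplus = -3Profit - 3Price - 4  [with Profit=7, Price=-3]  = -16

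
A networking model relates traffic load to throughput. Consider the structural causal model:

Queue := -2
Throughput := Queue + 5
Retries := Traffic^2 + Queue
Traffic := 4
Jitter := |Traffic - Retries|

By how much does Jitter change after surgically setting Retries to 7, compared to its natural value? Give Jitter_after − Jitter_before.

The intervention breaks the incoming arrows to Retries: Retries := Traffic^2 + Queue no longer applies, and Retries = 7.
Jitter = |Traffic - Retries|  [with Traffic=4, Retries=7]  = 3
Without intervention: Retries = Traffic^2 + Queue  [with Traffic=4, Queue=-2]  = 14; Jitter = |Traffic - Retries|  [with Traffic=4, Retries=14]  = 10.
Change = 3 − 10 = -7.

-7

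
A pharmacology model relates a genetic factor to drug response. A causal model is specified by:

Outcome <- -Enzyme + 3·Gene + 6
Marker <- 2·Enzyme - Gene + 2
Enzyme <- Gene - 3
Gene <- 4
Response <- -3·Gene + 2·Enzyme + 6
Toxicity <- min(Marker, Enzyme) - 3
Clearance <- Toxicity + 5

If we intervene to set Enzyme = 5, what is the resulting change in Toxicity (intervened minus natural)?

5

do(Enzyme=5) replaces the equation Enzyme <- Gene - 3 with the constant Enzyme = 5.
Marker = 2·Enzyme - Gene + 2  [with Enzyme=5, Gene=4]  = 8
Toxicity = min(Marker, Enzyme) - 3  [with Marker=8, Enzyme=5]  = 2
Without intervention: Enzyme = Gene - 3  [with Gene=4]  = 1; Marker = 2·Enzyme - Gene + 2  [with Enzyme=1, Gene=4]  = 0; Toxicity = min(Marker, Enzyme) - 3  [with Marker=0, Enzyme=1]  = -3.
Change = 2 − (-3) = 5.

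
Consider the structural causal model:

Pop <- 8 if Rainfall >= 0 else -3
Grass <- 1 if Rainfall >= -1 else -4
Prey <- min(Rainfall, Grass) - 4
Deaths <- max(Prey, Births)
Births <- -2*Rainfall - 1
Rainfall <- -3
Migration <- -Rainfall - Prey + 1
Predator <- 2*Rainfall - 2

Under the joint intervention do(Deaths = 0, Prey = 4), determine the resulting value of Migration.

Under do(Deaths = 0, Prey = 4), each intervened variable's structural equation is replaced by its fixed value.
Migration = -Rainfall - Prey + 1  [with Rainfall=-3, Prey=4]  = 0

0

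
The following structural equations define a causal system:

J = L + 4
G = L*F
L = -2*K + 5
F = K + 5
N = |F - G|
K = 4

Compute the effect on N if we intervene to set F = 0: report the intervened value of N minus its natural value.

do(F=0) replaces the equation F = K + 5 with the constant F = 0.
L = -2*K + 5  [with K=4]  = -3
G = L*F  [with L=-3, F=0]  = 0
N = |F - G|  [with F=0, G=0]  = 0
Without intervention: F = K + 5  [with K=4]  = 9; L = -2*K + 5  [with K=4]  = -3; G = L*F  [with L=-3, F=9]  = -27; N = |F - G|  [with F=9, G=-27]  = 36.
Change = 0 − 36 = -36.

-36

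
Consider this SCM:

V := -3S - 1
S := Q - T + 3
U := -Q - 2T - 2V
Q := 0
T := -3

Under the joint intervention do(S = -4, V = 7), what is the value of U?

-8

Setting S = -4, V = 7 by intervention discards those variables' equations.
U = -Q - 2T - 2V  [with Q=0, T=-3, V=7]  = -8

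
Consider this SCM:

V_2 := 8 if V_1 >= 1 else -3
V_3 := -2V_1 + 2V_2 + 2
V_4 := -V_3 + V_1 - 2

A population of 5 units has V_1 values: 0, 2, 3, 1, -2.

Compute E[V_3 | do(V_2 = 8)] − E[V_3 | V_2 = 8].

2.4

do(V_2=8) breaks V_2's dependence on V_1. With V_2=8 fixed, V_3 across the units is 18, 14, 12, 16, 22, mean 16.4.
E[V_3|V_2=8] averages over only the 3 units with V_2=8 (V_1 = 2, 3, 1): V_3 = 14, 12, 16, mean 14.
Difference = 16.4 − 14 = 2.4.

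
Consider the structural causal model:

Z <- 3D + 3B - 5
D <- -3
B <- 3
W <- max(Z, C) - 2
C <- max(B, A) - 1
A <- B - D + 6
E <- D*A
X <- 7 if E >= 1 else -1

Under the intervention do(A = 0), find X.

do(A=0) replaces the equation A <- B - D + 6 with the constant A = 0.
E = D*A  [with D=-3, A=0]  = 0
X = 7 if E >= 1 else -1  [with E=0]  = -1

-1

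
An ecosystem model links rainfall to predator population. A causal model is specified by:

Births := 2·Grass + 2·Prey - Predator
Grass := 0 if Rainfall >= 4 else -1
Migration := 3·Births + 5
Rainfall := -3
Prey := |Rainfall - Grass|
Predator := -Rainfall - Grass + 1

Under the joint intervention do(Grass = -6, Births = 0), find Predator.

10

The joint intervention fixes Grass = -6, Births = 0, removing each variable's own equation.
Predator = -Rainfall - Grass + 1  [with Rainfall=-3, Grass=-6]  = 10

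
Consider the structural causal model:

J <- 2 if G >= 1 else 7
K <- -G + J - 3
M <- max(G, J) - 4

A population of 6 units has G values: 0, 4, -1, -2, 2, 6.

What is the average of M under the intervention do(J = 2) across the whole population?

do(J=2) breaks J's dependence on G. With J=2 fixed, M across the units is -2, 0, -2, -2, -2, 2, mean -1.

-1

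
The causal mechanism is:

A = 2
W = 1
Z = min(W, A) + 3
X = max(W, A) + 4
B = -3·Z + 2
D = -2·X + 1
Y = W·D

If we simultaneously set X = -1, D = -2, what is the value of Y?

-2

Setting X = -1, D = -2 by intervention discards those variables' equations.
Y = W·D  [with W=1, D=-2]  = -2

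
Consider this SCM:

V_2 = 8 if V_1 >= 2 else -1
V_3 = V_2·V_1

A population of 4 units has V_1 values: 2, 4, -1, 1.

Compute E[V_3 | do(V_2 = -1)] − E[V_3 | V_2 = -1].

-1.5

Under do(V_2=-1), V_2's equation is replaced by V_2=-1 for every unit. Per-unit V_3: -2, -4, 1, -1. Mean = -1.5.
Observing V_2=-1 restricts to units where V_2's equation naturally yields -1: V_1 ∈ {-1, 1}. In that subpopulation V_3 = 1, -1, mean 0.
Difference = -1.5 − 0 = -1.5.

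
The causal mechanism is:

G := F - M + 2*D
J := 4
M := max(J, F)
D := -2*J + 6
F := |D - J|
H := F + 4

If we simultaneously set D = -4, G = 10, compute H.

Setting D = -4, G = 10 by intervention discards those variables' equations.
F = |D - J|  [with D=-4, J=4]  = 8
H = F + 4  [with F=8]  = 12

12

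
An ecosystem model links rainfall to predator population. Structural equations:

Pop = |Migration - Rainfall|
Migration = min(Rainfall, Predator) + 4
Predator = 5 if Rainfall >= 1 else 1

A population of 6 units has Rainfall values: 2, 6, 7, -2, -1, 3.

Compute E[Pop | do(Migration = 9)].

6.5

Every unit gets Migration=9 under the intervention. Pop values become 7, 3, 2, 11, 10, 6; E[Pop|do(Migration=9)] = 6.5.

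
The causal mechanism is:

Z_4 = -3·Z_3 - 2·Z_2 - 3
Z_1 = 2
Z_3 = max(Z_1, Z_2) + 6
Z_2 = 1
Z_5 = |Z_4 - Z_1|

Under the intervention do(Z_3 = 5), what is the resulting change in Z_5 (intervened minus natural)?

do(Z_3=5) replaces the equation Z_3 = max(Z_1, Z_2) + 6 with the constant Z_3 = 5.
Z_4 = -3·Z_3 - 2·Z_2 - 3  [with Z_3=5, Z_2=1]  = -20
Z_5 = |Z_4 - Z_1|  [with Z_4=-20, Z_1=2]  = 22
Without intervention: Z_3 = max(Z_1, Z_2) + 6  [with Z_1=2, Z_2=1]  = 8; Z_4 = -3·Z_3 - 2·Z_2 - 3  [with Z_3=8, Z_2=1]  = -29; Z_5 = |Z_4 - Z_1|  [with Z_4=-29, Z_1=2]  = 31.
Change = 22 − 31 = -9.

-9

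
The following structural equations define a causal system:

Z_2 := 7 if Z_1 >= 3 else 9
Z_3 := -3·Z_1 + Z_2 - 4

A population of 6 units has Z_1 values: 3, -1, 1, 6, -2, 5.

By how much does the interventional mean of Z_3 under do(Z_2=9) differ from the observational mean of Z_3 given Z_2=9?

-8

Under do(Z_2=9), Z_2's equation is replaced by Z_2=9 for every unit. Per-unit Z_3: -4, 8, 2, -13, 11, -10. Mean = -1.
Conditioning on Z_2=9 selects the 3 unit(s) with Z_1 ∈ {-1, 1, -2}. Their Z_3 values: 8, 2, 11. Mean = 7.
Difference = -1 − 7 = -8.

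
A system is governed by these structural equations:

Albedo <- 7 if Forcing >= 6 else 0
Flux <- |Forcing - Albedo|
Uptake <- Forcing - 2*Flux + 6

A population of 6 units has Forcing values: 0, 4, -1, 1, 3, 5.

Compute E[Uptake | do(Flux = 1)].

6

The intervention sets Flux=1 in all 6 units regardless of Forcing. Recomputing Uptake per unit gives 4, 8, 3, 5, 7, 9; average 6.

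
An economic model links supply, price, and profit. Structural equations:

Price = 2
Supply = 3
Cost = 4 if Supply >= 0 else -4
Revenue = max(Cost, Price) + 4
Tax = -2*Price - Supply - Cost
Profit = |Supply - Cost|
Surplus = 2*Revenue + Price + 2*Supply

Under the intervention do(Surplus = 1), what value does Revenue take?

Under do(Surplus=1), the mechanism Surplus = 2*Revenue + Price + 2*Supply is discarded; Surplus is fixed at 1.
Since Revenue is not a descendant of the intervened variable, it is unaffected.
Cost = 4 if Supply >= 0 else -4  [with Supply=3]  = 4
Revenue = max(Cost, Price) + 4  [with Cost=4, Price=2]  = 8

8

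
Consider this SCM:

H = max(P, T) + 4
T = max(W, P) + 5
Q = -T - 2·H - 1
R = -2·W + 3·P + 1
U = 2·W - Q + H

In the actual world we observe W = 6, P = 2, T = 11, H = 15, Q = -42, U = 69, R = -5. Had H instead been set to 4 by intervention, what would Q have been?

Intervening sets H = 4 and removes its equation (H = max(P, T) + 4).
T = max(W, P) + 5  [with W=6, P=2]  = 11
Q = -T - 2·H - 1  [with T=11, H=4]  = -20

-20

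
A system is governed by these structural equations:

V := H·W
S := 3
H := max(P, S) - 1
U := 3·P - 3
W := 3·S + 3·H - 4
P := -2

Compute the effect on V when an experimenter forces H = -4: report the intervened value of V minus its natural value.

do(H=-4) replaces the equation H := max(P, S) - 1 with the constant H = -4.
W = 3·S + 3·H - 4  [with S=3, H=-4]  = -7
V = H·W  [with H=-4, W=-7]  = 28
Without intervention: H = max(P, S) - 1  [with P=-2, S=3]  = 2; W = 3·S + 3·H - 4  [with S=3, H=2]  = 11; V = H·W  [with H=2, W=11]  = 22.
Change = 28 − 22 = 6.

6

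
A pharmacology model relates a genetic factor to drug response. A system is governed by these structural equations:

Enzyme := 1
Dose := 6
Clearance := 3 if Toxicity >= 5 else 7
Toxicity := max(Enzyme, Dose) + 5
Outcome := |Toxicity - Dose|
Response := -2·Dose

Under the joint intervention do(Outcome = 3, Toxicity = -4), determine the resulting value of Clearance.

7

Setting Outcome = 3, Toxicity = -4 by intervention discards those variables' equations.
Clearance = 3 if Toxicity >= 5 else 7  [with Toxicity=-4]  = 7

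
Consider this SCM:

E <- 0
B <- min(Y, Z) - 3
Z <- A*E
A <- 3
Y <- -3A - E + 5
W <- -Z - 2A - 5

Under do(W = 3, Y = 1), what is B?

-3

Setting W = 3, Y = 1 by intervention discards those variables' equations.
Z = A*E  [with A=3, E=0]  = 0
B = min(Y, Z) - 3  [with Y=1, Z=0]  = -3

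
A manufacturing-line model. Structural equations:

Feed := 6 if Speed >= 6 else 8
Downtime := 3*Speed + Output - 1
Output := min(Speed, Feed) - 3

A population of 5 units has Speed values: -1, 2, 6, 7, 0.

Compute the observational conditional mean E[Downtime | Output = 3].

21.5

Conditioning on Output=3 selects the 2 unit(s) with Speed ∈ {6, 7}. Their Downtime values: 20, 23. Mean = 21.5.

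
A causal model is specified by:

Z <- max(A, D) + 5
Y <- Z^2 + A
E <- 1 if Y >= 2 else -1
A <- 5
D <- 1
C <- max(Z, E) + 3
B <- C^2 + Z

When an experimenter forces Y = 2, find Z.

Under do(Y=2), the mechanism Y <- Z^2 + A is discarded; Y is fixed at 2.
Since Z is not a descendant of the intervened variable, it is unaffected.
Z = max(A, D) + 5  [with A=5, D=1]  = 10

10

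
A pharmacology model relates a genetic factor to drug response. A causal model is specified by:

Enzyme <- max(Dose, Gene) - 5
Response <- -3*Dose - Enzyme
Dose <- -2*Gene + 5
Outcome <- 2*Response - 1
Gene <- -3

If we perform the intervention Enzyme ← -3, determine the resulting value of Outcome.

do(Enzyme=-3) replaces the equation Enzyme <- max(Dose, Gene) - 5 with the constant Enzyme = -3.
Dose = -2*Gene + 5  [with Gene=-3]  = 11
Response = -3*Dose - Enzyme  [with Dose=11, Enzyme=-3]  = -30
Outcome = 2*Response - 1  [with Response=-30]  = -61

-61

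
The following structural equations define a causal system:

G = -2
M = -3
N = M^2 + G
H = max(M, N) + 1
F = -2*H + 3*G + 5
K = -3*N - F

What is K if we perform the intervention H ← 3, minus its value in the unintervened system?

Under do(H=3), the mechanism H = max(M, N) + 1 is discarded; H is fixed at 3.
N = M^2 + G  [with M=-3, G=-2]  = 7
F = -2*H + 3*G + 5  [with H=3, G=-2]  = -7
K = -3*N - F  [with N=7, F=-7]  = -14
Without intervention: N = M^2 + G  [with M=-3, G=-2]  = 7; H = max(M, N) + 1  [with M=-3, N=7]  = 8; F = -2*H + 3*G + 5  [with H=8, G=-2]  = -17; K = -3*N - F  [with N=7, F=-17]  = -4.
Change = -14 − (-4) = -10.

-10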